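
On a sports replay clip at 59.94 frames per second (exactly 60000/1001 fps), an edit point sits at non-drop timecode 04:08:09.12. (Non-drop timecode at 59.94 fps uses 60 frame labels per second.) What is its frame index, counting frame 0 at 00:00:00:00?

Total seconds to the label: (4 × 3600 + 8 × 60 + 9) = 14889.
Frame index = 14889 × 60 + 12 = 893352.

893352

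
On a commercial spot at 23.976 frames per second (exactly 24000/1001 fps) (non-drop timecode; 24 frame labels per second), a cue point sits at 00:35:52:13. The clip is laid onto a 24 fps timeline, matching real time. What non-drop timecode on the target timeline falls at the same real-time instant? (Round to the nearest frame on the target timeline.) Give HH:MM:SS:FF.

00:35:54:17

Source frame index: (0×3600 + 35×60 + 52) × 24 + 13 = 51661.
Real time: 51661 / (24000/1001) = 51712661/24000 s.
Target frame: (51712661/24000) × (24) = 51712661/1000 ≈ 51712.661 → 51713.
At 24 labels/s: frame 51713 → 00:35:54:17.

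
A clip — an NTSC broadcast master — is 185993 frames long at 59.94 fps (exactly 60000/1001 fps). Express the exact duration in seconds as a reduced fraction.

Running time = 185993 ÷ (60000/1001) = 185993 × 1001/60000 = 186178993/60000 s.

186178993/60000 seconds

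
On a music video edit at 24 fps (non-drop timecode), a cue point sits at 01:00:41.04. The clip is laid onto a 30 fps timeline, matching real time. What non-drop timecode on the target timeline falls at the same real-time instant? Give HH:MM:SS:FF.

01:00:41:05

Source frame index: (1×3600 + 0×60 + 41) × 24 + 4 = 87388.
Real time: 87388 / (24) = 21847/6 s.
Target frame: (21847/6) × (30) = 109235.
At 30 labels/s: frame 109235 → 01:00:41:05.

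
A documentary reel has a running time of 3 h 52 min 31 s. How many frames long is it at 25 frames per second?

348775 frames

3 h 52 min 31 s = 13951 s.
Frames = 13951 × 25 = 348775.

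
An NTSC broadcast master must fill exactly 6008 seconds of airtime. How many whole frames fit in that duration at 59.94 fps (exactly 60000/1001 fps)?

Frames = 6008 × 60000/1001 = 360480000/1001 ≈ 360119.8801.
Complete frames: 360119.

360119 frames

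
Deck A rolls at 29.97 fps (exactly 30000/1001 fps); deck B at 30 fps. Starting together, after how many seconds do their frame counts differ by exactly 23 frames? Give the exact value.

23023/30 seconds

The gap grows by |30 − 30000/1001| = 30/1001 frames per second.
Time for a 23-frame gap: 23 ÷ (30/1001) = 23023/30 s.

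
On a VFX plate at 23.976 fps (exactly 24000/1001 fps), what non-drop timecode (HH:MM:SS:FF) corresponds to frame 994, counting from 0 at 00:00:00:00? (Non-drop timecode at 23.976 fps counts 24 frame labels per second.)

00:00:41:10

994 ÷ 24 = 41 full seconds, remainder 10 frames.
41 s = 0 h 0 min 41 s.
Timecode: 00:00:41:10.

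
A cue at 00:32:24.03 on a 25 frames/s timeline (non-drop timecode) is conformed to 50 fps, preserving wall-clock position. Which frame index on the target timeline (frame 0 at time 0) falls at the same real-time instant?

frame 97206

Source frame index: (0×3600 + 32×60 + 24) × 25 + 3 = 48603.
Real time: 48603 / (25) = 48603/25 s.
Target frame: (48603/25) × (50) = 97206.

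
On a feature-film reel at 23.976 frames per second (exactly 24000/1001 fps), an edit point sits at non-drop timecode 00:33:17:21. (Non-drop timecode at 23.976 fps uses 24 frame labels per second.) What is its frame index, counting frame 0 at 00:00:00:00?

47949

Total seconds to the label: (0 × 3600 + 33 × 60 + 17) = 1997.
Frame index = 1997 × 24 + 21 = 47949.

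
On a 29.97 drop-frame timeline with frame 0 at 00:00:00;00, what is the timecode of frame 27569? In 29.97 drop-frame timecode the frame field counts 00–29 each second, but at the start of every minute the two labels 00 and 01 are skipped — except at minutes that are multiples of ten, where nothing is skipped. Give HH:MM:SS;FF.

00:15:19;27

Ten DF minutes hold 17982 frames, so frame 27569 lies in block 1 (frames 17982–35963) with 9587 frames into that block.
The block's first minute is 1800 frames and the rest 1798 each; 9587 frames reaches minute 5, so 1 × 18 + 5 × 2 = 28 labels have been skipped so far.
Adding those back, label number 27569 + 28 = 27597 at 30 labels/s is 919 s + 27 f = 0 h 15 min 19 s frame 27, i.e. 00:15:19;27.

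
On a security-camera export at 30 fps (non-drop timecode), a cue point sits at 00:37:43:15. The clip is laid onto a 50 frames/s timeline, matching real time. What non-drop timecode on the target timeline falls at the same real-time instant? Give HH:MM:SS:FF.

00:37:43:25

Source frame index: (0×3600 + 37×60 + 43) × 30 + 15 = 67905.
Real time: 67905 / (30) = 4527/2 s.
Target frame: (4527/2) × (50) = 113175.
At 50 labels/s: frame 113175 → 00:37:43:25.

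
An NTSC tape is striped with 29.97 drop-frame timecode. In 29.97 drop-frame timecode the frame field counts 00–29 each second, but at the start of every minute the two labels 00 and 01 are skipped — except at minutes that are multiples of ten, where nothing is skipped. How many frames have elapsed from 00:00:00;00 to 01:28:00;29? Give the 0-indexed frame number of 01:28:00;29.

Complete 10-minute blocks: 8, each 17982 frames → 143856.
Remaining 8 whole minutes in the current block: 1800 + 7 × 1798 = 14386 frames.
Within the current minute: 0 × 30 + 29 − 2 = 27 (labels ;00/;01 skipped at this minute). Total = 143856 + 14386 + 27 = 158269.

158269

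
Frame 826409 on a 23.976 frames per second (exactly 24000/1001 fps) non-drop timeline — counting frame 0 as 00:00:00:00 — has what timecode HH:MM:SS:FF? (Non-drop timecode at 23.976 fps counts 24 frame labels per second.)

826409 ÷ 24 = 34433 full seconds, remainder 17 frames.
34433 s = 9 h 33 min 53 s.
Timecode: 09:33:53:17.

09:33:53:17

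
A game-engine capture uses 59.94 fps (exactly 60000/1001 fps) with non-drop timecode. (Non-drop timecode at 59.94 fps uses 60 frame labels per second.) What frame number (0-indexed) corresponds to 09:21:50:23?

frame 2022623

Total seconds to the label: (9 × 3600 + 21 × 60 + 50) = 33710.
Frame index = 33710 × 60 + 23 = 2022623.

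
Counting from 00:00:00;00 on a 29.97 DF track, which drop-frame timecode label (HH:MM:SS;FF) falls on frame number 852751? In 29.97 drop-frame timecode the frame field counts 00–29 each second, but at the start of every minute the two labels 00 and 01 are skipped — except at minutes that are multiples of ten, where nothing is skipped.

07:54:13;15

Ten DF minutes hold 17982 frames, so frame 852751 lies in block 47 (frames 845154–863135) with 7597 frames into that block.
The block's first minute is 1800 frames and the rest 1798 each; 7597 frames reaches minute 4, so 47 × 18 + 4 × 2 = 854 labels have been skipped so far.
Adding those back, label number 852751 + 854 = 853605 at 30 labels/s is 28453 s + 15 f = 7 h 54 min 13 s frame 15, i.e. 07:54:13;15.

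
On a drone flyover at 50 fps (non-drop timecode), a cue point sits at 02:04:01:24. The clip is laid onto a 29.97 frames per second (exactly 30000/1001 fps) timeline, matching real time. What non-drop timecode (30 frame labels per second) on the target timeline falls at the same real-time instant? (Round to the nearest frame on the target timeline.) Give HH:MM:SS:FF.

02:03:54:01

Source frame index: (2×3600 + 4×60 + 1) × 50 + 24 = 372074.
Real time: 372074 / (50) = 186037/25 s.
Target frame: (186037/25) × (30000/1001) = 223244400/1001 ≈ 223021.379 → 223021.
At 30 labels/s: frame 223021 → 02:03:54:01.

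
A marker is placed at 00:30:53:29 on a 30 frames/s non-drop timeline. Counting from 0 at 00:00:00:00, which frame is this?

55619

Total seconds to the label: (0 × 3600 + 30 × 60 + 53) = 1853.
Frame index = 1853 × 30 + 29 = 55619.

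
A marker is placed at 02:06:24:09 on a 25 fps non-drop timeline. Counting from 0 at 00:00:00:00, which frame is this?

Total seconds to the label: (2 × 3600 + 6 × 60 + 24) = 7584.
Frame index = 7584 × 25 + 9 = 189609.

frame 189609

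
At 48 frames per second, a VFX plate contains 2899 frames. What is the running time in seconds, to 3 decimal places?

60.396 seconds

Running time = 2899 × 1/48 = 2899/48 s ≈ 60.396 s.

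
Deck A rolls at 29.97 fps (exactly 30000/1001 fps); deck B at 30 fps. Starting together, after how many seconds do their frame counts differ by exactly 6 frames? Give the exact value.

200.2 seconds

The gap grows by |30 − 30000/1001| = 30/1001 frames per second.
Time for a 6-frame gap: 6 ÷ (30/1001) = 200.2 s.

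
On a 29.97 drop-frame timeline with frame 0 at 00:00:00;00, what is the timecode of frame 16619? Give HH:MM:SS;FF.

00:09:14;17

Ten DF minutes hold 17982 frames, so frame 16619 lies in block 0 (frames 0–17981) with 16619 frames into that block.
The block's first minute is 1800 frames and the rest 1798 each; 16619 frames reaches minute 9, so 0 × 18 + 9 × 2 = 18 labels have been skipped so far.
Adding those back, label number 16619 + 18 = 16637 at 30 labels/s is 554 s + 17 f = 0 h 9 min 14 s frame 17, i.e. 00:09:14;17.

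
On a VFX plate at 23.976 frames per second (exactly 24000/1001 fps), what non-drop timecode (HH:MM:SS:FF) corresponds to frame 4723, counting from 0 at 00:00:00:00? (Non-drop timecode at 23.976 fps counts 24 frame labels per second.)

4723 ÷ 24 = 196 full seconds, remainder 19 frames.
196 s = 0 h 3 min 16 s.
Timecode: 00:03:16:19.

00:03:16:19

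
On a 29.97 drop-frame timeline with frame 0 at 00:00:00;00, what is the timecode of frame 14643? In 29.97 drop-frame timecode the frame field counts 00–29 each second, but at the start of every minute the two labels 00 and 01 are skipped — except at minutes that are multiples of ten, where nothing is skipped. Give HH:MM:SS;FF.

00:08:08;19

Each 10-minute DF block holds 10 × 60 × 30 − 9 × 2 = 17982 frames. 14643 ÷ 17982 → 0 full blocks, remainder 14643.
Within the partial block the first minute is 1800 frames and each further minute 1798, so 8 further minute boundaries passed. Total skipped labels = 18 × 0 + 2 × 8 = 16.
Non-drop label index = 14643 + 16 = 14659; at 30 labels/s that is 00:08:08:19, i.e. DF 00:08:08;19.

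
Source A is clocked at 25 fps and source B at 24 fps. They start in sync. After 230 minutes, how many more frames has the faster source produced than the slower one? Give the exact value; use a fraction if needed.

13800 frames

230 min = 13800 s.
A emits 25 × 13800 = 345000 frames; B emits 24 × 13800 = 331200.
Difference = 13800 frames; B is behind A.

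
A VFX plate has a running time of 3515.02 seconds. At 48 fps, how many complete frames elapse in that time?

168720 frames

Frames = 3515.02 × 48 = 4218024/25 ≈ 168720.9600.
Complete frames: 168720.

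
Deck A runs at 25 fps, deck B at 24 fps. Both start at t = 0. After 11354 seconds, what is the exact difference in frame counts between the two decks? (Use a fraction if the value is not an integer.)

11354 frames

A emits 25 × 11354 = 283850 frames; B emits 24 × 11354 = 272496.
Difference = 11354 frames; B is behind A.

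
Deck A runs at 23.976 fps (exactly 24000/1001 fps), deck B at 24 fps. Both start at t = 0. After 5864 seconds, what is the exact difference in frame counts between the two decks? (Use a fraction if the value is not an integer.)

A emits 24000/1001 × 5864 = 140736000/1001 frames; B emits 24 × 5864 = 140736.
Difference = 140736/1001 frames (≈ 140.5954); B is ahead of A.

140736/1001 frames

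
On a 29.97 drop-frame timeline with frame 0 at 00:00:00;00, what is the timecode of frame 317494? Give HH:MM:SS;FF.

02:56:33;22

Ten DF minutes hold 17982 frames, so frame 317494 lies in block 17 (frames 305694–323675) with 11800 frames into that block.
The block's first minute is 1800 frames and the rest 1798 each; 11800 frames reaches minute 6, so 17 × 18 + 6 × 2 = 318 labels have been skipped so far.
Adding those back, label number 317494 + 318 = 317812 at 30 labels/s is 10593 s + 22 f = 2 h 56 min 33 s frame 22, i.e. 02:56:33;22.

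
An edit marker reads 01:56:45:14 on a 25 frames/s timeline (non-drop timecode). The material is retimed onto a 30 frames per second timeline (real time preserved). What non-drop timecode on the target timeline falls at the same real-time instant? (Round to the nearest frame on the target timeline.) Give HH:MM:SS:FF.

Source frame index: (1×3600 + 56×60 + 45) × 25 + 14 = 175139.
Real time: 175139 / (25) = 175139/25 s.
Target frame: (175139/25) × (30) = 1050834/5 ≈ 210166.800 → 210167.
At 30 labels/s: frame 210167 → 01:56:45:17.

01:56:45:17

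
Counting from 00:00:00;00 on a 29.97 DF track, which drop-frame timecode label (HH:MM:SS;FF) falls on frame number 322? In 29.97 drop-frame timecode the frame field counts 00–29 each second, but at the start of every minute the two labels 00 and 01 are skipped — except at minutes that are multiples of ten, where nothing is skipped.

00:00:10;22

Each 10-minute DF block holds 10 × 60 × 30 − 9 × 2 = 17982 frames. 322 ÷ 17982 → 0 full blocks, remainder 322.
Within the partial block the first minute is 1800 frames and each further minute 1798, so 0 further minute boundaries passed. Total skipped labels = 18 × 0 + 2 × 0 = 0.
Non-drop label index = 322 + 0 = 322; at 30 labels/s that is 00:00:10:22, i.e. DF 00:00:10;22.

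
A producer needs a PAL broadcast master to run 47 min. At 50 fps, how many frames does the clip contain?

47 min = 2820 s.
Frames = 2820 × 50 = 141000.

141000 frames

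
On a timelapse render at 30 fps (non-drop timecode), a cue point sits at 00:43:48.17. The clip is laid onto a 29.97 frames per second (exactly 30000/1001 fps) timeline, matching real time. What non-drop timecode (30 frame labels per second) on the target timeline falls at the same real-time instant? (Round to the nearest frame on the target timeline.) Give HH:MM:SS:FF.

00:43:45:28

Source frame index: (0×3600 + 43×60 + 48) × 30 + 17 = 78857.
Real time: 78857 / (30) = 78857/30 s.
Target frame: (78857/30) × (30000/1001) = 78857000/1001 ≈ 78778.222 → 78778.
At 30 labels/s: frame 78778 → 00:43:45:28.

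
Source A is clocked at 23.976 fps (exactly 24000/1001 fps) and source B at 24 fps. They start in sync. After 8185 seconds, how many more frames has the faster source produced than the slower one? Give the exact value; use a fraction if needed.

A emits 24000/1001 × 8185 = 196440000/1001 frames; B emits 24 × 8185 = 196440.
Difference = 196440/1001 frames (≈ 196.2438); B is ahead of A.

196440/1001 frames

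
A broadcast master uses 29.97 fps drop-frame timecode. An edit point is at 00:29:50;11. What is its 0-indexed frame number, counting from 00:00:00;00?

As if non-drop at 30 labels/s: (0 × 3600 + 29 × 60 + 50) × 30 + 11 = 53711.
Minute boundaries passed: 29; those not divisible by 10: 29 − 2 = 27; dropped labels = 2 × 27 = 54.
Actual frame index = 53711 − 54 = 53657.

53657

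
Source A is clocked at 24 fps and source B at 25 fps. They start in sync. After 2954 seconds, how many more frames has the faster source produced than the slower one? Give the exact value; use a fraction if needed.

2954 frames

A emits 24 × 2954 = 70896 frames; B emits 25 × 2954 = 73850.
Difference = 2954 frames; B is ahead of A.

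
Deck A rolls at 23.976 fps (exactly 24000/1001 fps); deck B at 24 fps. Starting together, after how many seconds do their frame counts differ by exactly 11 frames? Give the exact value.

The gap grows by |24 − 24000/1001| = 24/1001 frames per second.
Time for a 11-frame gap: 11 ÷ (24/1001) = 11011/24 s.

11011/24 seconds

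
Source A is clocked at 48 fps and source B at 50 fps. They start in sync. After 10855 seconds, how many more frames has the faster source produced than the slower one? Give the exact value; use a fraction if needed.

A emits 48 × 10855 = 521040 frames; B emits 50 × 10855 = 542750.
Difference = 21710 frames; B is ahead of A.

21710 frames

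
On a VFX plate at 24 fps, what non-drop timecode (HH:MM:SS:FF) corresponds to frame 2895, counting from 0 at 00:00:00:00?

00:02:00:15

2895 ÷ 24 = 120 full seconds, remainder 15 frames.
120 s = 0 h 2 min 0 s.
Timecode: 00:02:00:15.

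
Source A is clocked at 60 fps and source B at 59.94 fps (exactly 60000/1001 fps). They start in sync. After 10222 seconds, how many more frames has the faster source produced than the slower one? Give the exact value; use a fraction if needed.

A emits 60 × 10222 = 613320 frames; B emits 60000/1001 × 10222 = 613320000/1001.
Difference = 613320/1001 frames (≈ 612.7073); B is behind A.

613320/1001 frames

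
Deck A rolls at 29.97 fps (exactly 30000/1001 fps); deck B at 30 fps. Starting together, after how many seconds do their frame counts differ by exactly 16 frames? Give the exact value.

The gap grows by |30 − 30000/1001| = 30/1001 frames per second.
Time for a 16-frame gap: 16 ÷ (30/1001) = 8008/15 s.

8008/15 seconds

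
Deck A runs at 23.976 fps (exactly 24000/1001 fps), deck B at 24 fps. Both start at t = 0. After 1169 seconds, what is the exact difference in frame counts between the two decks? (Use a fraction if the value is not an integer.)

4008/143 frames

A emits 24000/1001 × 1169 = 4008000/143 frames; B emits 24 × 1169 = 28056.
Difference = 4008/143 frames (≈ 28.0280); B is ahead of A.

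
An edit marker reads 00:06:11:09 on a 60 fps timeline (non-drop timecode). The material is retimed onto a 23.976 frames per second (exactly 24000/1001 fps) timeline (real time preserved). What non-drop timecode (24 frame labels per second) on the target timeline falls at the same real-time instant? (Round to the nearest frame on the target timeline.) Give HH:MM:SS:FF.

00:06:10:19

Source frame index: (0×3600 + 6×60 + 11) × 60 + 9 = 22269.
Real time: 22269 / (60) = 7423/20 s.
Target frame: (7423/20) × (24000/1001) = 685200/77 ≈ 8898.701 → 8899.
At 24 labels/s: frame 8899 → 00:06:10:19.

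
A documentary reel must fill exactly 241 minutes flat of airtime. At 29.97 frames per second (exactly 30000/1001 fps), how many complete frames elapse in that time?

433366 frames

241 min = 14460 s.
Frames = 14460 × 30000/1001 = 433800000/1001 ≈ 433366.6334.
Complete frames: 433366.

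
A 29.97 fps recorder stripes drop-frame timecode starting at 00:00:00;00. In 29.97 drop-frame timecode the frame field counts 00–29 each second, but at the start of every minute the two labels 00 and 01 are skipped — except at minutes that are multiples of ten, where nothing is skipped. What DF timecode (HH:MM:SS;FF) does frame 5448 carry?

00:03:01;24

Each 10-minute DF block holds 10 × 60 × 30 − 9 × 2 = 17982 frames. 5448 ÷ 17982 → 0 full blocks, remainder 5448.
Within the partial block the first minute is 1800 frames and each further minute 1798, so 3 further minute boundaries passed. Total skipped labels = 18 × 0 + 2 × 3 = 6.
Non-drop label index = 5448 + 6 = 5454; at 30 labels/s that is 00:03:01:24, i.e. DF 00:03:01;24.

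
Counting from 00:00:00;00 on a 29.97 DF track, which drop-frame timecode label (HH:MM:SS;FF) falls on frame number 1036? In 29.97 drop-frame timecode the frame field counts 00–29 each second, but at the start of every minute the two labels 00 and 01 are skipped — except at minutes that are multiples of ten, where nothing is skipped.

00:00:34;16

Each 10-minute DF block holds 10 × 60 × 30 − 9 × 2 = 17982 frames. 1036 ÷ 17982 → 0 full blocks, remainder 1036.
Within the partial block the first minute is 1800 frames and each further minute 1798, so 0 further minute boundaries passed. Total skipped labels = 18 × 0 + 2 × 0 = 0.
Non-drop label index = 1036 + 0 = 1036; at 30 labels/s that is 00:00:34:16, i.e. DF 00:00:34;16.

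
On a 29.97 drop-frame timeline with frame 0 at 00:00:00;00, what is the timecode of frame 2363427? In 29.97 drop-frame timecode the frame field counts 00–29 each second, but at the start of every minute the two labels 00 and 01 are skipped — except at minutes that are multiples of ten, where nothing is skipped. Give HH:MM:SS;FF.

21:54:19;23

Each 10-minute DF block holds 10 × 60 × 30 − 9 × 2 = 17982 frames. 2363427 ÷ 17982 → 131 full blocks, remainder 7785.
Within the partial block the first minute is 1800 frames and each further minute 1798, so 4 further minute boundaries passed. Total skipped labels = 18 × 131 + 2 × 4 = 2366.
Non-drop label index = 2363427 + 2366 = 2365793; at 30 labels/s that is 21:54:19:23, i.e. DF 21:54:19;23.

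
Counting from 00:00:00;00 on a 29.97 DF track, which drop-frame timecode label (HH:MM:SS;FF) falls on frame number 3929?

00:02:11;03

Ten DF minutes hold 17982 frames, so frame 3929 lies in block 0 (frames 0–17981) with 3929 frames into that block.
The block's first minute is 1800 frames and the rest 1798 each; 3929 frames reaches minute 2, so 0 × 18 + 2 × 2 = 4 labels have been skipped so far.
Adding those back, label number 3929 + 4 = 3933 at 30 labels/s is 131 s + 3 f = 0 h 2 min 11 s frame 3, i.e. 00:02:11;03.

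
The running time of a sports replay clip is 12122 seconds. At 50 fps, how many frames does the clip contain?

606100 frames

Frames = 12122 × 50 = 606100.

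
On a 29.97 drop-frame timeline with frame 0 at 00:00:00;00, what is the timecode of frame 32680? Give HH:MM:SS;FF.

00:18:10;14

Ten DF minutes hold 17982 frames, so frame 32680 lies in block 1 (frames 17982–35963) with 14698 frames into that block.
The block's first minute is 1800 frames and the rest 1798 each; 14698 frames reaches minute 8, so 1 × 18 + 8 × 2 = 34 labels have been skipped so far.
Adding those back, label number 32680 + 34 = 32714 at 30 labels/s is 1090 s + 14 f = 0 h 18 min 10 s frame 14, i.e. 00:18:10;14.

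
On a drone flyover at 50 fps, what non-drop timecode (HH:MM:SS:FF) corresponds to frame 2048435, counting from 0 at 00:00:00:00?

2048435 ÷ 50 = 40968 full seconds, remainder 35 frames.
40968 s = 11 h 22 min 48 s.
Timecode: 11:22:48:35.

11:22:48:35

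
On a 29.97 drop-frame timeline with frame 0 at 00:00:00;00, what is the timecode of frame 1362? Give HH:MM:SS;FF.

Ten DF minutes hold 17982 frames, so frame 1362 lies in block 0 (frames 0–17981) with 1362 frames into that block.
The block's first minute is 1800 frames and the rest 1798 each; 1362 frames reaches minute 0, so 0 × 18 + 0 × 2 = 0 labels have been skipped so far.
Adding those back, label number 1362 + 0 = 1362 at 30 labels/s is 45 s + 12 f = 0 h 0 min 45 s frame 12, i.e. 00:00:45;12.

00:00:45;12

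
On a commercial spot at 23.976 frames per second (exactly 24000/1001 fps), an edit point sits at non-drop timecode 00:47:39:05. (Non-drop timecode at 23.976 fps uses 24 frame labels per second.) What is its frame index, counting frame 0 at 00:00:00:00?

frame 68621

Total seconds to the label: (0 × 3600 + 47 × 60 + 39) = 2859.
Frame index = 2859 × 24 + 5 = 68621.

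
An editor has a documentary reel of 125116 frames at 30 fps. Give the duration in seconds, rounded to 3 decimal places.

Running time = 125116 × 1/30 = 62558/15 s ≈ 4170.533 s.

4170.533 seconds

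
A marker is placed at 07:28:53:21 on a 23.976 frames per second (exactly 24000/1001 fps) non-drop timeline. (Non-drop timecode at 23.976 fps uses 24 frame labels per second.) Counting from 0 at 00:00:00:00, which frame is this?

646413

Total seconds to the label: (7 × 3600 + 28 × 60 + 53) = 26933.
Frame index = 26933 × 24 + 21 = 646413.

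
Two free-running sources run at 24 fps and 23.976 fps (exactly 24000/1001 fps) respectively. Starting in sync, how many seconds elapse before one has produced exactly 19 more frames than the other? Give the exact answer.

The gap grows by |24000/1001 − 24| = 24/1001 frames per second.
Time for a 19-frame gap: 19 ÷ (24/1001) = 19019/24 s.

19019/24 seconds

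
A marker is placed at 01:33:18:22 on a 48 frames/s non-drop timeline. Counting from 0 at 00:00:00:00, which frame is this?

268726

Total seconds to the label: (1 × 3600 + 33 × 60 + 18) = 5598.
Frame index = 5598 × 48 + 22 = 268726.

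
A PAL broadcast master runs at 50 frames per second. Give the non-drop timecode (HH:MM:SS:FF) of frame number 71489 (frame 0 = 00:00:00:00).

71489 ÷ 50 = 1429 full seconds, remainder 39 frames.
1429 s = 0 h 23 min 49 s.
Timecode: 00:23:49:39.

00:23:49:39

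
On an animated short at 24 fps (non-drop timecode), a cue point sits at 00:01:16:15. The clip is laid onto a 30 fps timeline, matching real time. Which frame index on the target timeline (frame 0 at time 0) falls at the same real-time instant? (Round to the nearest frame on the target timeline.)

Source frame index: (0×3600 + 1×60 + 16) × 24 + 15 = 1839.
Real time: 1839 / (24) = 613/8 s.
Target frame: (613/8) × (30) = 9195/4 ≈ 2298.750 → 2299.

frame 2299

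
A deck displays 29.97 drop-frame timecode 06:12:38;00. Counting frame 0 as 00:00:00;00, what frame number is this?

As if non-drop at 30 labels/s: (6 × 3600 + 12 × 60 + 38) × 30 + 0 = 670740.
Minute boundaries passed: 372; those not divisible by 10: 372 − 37 = 335; dropped labels = 2 × 335 = 670.
Actual frame index = 670740 − 670 = 670070.

670070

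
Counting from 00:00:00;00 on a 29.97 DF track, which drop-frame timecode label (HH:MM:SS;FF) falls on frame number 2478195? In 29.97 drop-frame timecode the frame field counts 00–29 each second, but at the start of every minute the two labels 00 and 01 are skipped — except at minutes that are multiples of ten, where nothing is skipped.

Each 10-minute DF block holds 10 × 60 × 30 − 9 × 2 = 17982 frames. 2478195 ÷ 17982 → 137 full blocks, remainder 14661.
Within the partial block the first minute is 1800 frames and each further minute 1798, so 8 further minute boundaries passed. Total skipped labels = 18 × 137 + 2 × 8 = 2482.
Non-drop label index = 2478195 + 2482 = 2480677; at 30 labels/s that is 22:58:09:07, i.e. DF 22:58:09;07.

22:58:09;07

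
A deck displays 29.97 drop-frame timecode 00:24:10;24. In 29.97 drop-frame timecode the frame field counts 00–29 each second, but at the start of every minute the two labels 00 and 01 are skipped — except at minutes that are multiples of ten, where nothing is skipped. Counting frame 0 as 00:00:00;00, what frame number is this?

43480

Complete 10-minute blocks: 2, each 17982 frames → 35964.
Remaining 4 whole minutes in the current block: 1800 + 3 × 1798 = 7194 frames.
Within the current minute: 10 × 30 + 24 − 2 = 322 (labels ;00/;01 skipped at this minute). Total = 35964 + 7194 + 322 = 43480.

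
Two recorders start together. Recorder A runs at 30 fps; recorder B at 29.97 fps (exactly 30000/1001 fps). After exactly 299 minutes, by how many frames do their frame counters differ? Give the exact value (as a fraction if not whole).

299 min = 17940 s.
A emits 30 × 17940 = 538200 frames; B emits 30000/1001 × 17940 = 41400000/77.
Difference = 41400/77 frames (≈ 537.6623); B is behind A.

41400/77 frames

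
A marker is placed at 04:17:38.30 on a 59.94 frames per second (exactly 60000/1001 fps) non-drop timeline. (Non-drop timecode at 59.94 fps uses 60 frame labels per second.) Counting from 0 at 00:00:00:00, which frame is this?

frame 927510

Total seconds to the label: (4 × 3600 + 17 × 60 + 38) = 15458.
Frame index = 15458 × 60 + 30 = 927510.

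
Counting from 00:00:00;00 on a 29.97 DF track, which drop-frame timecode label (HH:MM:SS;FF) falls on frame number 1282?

00:00:42;22

Each 10-minute DF block holds 10 × 60 × 30 − 9 × 2 = 17982 frames. 1282 ÷ 17982 → 0 full blocks, remainder 1282.
Within the partial block the first minute is 1800 frames and each further minute 1798, so 0 further minute boundaries passed. Total skipped labels = 18 × 0 + 2 × 0 = 0.
Non-drop label index = 1282 + 0 = 1282; at 30 labels/s that is 00:00:42:22, i.e. DF 00:00:42;22.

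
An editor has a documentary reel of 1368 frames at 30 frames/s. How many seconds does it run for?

Running time = 1368 / (30) = 45.6 s.

45.6 seconds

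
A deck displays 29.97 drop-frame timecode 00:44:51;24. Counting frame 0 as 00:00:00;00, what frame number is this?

As if non-drop at 30 labels/s: (0 × 3600 + 44 × 60 + 51) × 30 + 24 = 80754.
Minute boundaries passed: 44; those not divisible by 10: 44 − 4 = 40; dropped labels = 2 × 40 = 80.
Actual frame index = 80754 − 80 = 80674.

80674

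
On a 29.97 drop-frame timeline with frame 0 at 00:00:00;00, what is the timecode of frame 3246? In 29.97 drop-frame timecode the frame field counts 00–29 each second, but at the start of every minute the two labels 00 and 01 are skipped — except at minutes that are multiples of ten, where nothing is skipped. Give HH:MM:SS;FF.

Each 10-minute DF block holds 10 × 60 × 30 − 9 × 2 = 17982 frames. 3246 ÷ 17982 → 0 full blocks, remainder 3246.
Within the partial block the first minute is 1800 frames and each further minute 1798, so 1 further minute boundary passed. Total skipped labels = 18 × 0 + 2 × 1 = 2.
Non-drop label index = 3246 + 2 = 3248; at 30 labels/s that is 00:01:48:08, i.e. DF 00:01:48;08.

00:01:48;08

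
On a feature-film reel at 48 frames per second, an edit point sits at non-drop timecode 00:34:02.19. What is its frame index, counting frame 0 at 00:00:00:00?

98035

Total seconds to the label: (0 × 3600 + 34 × 60 + 2) = 2042.
Frame index = 2042 × 48 + 19 = 98035.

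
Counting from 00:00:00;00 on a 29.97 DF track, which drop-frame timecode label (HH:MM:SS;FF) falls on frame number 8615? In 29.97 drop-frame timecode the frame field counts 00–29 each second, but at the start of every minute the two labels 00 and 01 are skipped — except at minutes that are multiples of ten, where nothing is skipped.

00:04:47;13

Each 10-minute DF block holds 10 × 60 × 30 − 9 × 2 = 17982 frames. 8615 ÷ 17982 → 0 full blocks, remainder 8615.
Within the partial block the first minute is 1800 frames and each further minute 1798, so 4 further minute boundaries passed. Total skipped labels = 18 × 0 + 2 × 4 = 8.
Non-drop label index = 8615 + 8 = 8623; at 30 labels/s that is 00:04:47:13, i.e. DF 00:04:47;13.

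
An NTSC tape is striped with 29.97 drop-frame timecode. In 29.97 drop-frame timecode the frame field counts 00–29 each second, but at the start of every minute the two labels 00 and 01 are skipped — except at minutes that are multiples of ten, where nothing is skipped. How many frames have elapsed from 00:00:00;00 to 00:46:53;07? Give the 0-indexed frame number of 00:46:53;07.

84313

Complete 10-minute blocks: 4, each 17982 frames → 71928.
Remaining 6 whole minutes in the current block: 1800 + 5 × 1798 = 10790 frames.
Within the current minute: 53 × 30 + 7 − 2 = 1595 (labels ;00/;01 skipped at this minute). Total = 71928 + 10790 + 1595 = 84313.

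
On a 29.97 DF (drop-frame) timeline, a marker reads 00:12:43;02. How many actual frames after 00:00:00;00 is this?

As if non-drop at 30 labels/s: (0 × 3600 + 12 × 60 + 43) × 30 + 2 = 22892.
Minute boundaries passed: 12; those not divisible by 10: 12 − 1 = 11; dropped labels = 2 × 11 = 22.
Actual frame index = 22892 − 22 = 22870.

22870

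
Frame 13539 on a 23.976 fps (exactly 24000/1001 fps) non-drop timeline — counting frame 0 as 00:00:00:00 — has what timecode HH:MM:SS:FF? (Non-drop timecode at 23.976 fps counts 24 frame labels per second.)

00:09:24:03

13539 ÷ 24 = 564 full seconds, remainder 3 frames.
564 s = 0 h 9 min 24 s.
Timecode: 00:09:24:03.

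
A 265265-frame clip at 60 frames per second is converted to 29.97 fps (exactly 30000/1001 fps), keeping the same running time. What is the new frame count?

132500 frames

Target frames = source frames × (target rate / source rate) = 265265 × (30000/1001)/(60) = 265265 × 500/1001 = 132500.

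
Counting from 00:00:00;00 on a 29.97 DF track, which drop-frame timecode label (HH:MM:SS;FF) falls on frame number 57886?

00:32:11;14

Ten DF minutes hold 17982 frames, so frame 57886 lies in block 3 (frames 53946–71927) with 3940 frames into that block.
The block's first minute is 1800 frames and the rest 1798 each; 3940 frames reaches minute 2, so 3 × 18 + 2 × 2 = 58 labels have been skipped so far.
Adding those back, label number 57886 + 58 = 57944 at 30 labels/s is 1931 s + 14 f = 0 h 32 min 11 s frame 14, i.e. 00:32:11;14.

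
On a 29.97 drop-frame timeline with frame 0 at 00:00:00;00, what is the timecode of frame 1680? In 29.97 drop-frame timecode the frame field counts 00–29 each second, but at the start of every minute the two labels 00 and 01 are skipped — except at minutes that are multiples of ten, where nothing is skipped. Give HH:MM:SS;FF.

00:00:56;00

Ten DF minutes hold 17982 frames, so frame 1680 lies in block 0 (frames 0–17981) with 1680 frames into that block.
The block's first minute is 1800 frames and the rest 1798 each; 1680 frames reaches minute 0, so 0 × 18 + 0 × 2 = 0 labels have been skipped so far.
Adding those back, label number 1680 + 0 = 1680 at 30 labels/s is 56 s + 0 f = 0 h 0 min 56 s frame 0, i.e. 00:00:56;00.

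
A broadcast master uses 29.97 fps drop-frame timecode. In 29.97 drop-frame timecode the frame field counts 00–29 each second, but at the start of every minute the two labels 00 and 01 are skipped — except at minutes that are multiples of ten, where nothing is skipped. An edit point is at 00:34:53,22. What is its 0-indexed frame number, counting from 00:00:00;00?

62750

Complete 10-minute blocks: 3, each 17982 frames → 53946.
Remaining 4 whole minutes in the current block: 1800 + 3 × 1798 = 7194 frames.
Within the current minute: 53 × 30 + 22 − 2 = 1610 (labels ;00/;01 skipped at this minute). Total = 53946 + 7194 + 1610 = 62750.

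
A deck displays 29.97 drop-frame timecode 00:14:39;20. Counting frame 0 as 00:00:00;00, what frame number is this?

26364

As if non-drop at 30 labels/s: (0 × 3600 + 14 × 60 + 39) × 30 + 20 = 26390.
Minute boundaries passed: 14; those not divisible by 10: 14 − 1 = 13; dropped labels = 2 × 13 = 26.
Actual frame index = 26390 − 26 = 26364.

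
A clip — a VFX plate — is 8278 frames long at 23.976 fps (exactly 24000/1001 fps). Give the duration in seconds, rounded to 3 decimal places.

345.262 seconds

Running time = 8278 × 1001/24000 = 4143139/12000 s ≈ 345.262 s.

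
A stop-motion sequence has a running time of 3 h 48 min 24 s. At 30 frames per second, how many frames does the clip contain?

411120 frames

3 h 48 min 24 s = 13704 s.
Frames = 13704 × 30 = 411120.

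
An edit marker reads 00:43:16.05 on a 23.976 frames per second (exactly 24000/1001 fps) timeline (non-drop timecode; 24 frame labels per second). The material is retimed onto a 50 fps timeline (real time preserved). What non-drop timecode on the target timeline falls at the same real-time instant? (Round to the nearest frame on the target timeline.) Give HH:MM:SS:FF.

00:43:18:40

Source frame index: (0×3600 + 43×60 + 16) × 24 + 5 = 62309.
Real time: 62309 / (24000/1001) = 62371309/24000 s.
Target frame: (62371309/24000) × (50) = 62371309/480 ≈ 129940.227 → 129940.
At 50 labels/s: frame 129940 → 00:43:18:40.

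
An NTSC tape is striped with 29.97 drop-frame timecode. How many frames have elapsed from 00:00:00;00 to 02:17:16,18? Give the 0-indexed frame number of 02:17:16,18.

Complete 10-minute blocks: 13, each 17982 frames → 233766.
Remaining 7 whole minutes in the current block: 1800 + 6 × 1798 = 12588 frames.
Within the current minute: 16 × 30 + 18 − 2 = 496 (labels ;00/;01 skipped at this minute). Total = 233766 + 12588 + 496 = 246850.

246850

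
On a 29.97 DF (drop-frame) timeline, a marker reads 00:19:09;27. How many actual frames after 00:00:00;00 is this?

As if non-drop at 30 labels/s: (0 × 3600 + 19 × 60 + 9) × 30 + 27 = 34497.
Minute boundaries passed: 19; those not divisible by 10: 19 − 1 = 18; dropped labels = 2 × 18 = 36.
Actual frame index = 34497 − 36 = 34461.

34461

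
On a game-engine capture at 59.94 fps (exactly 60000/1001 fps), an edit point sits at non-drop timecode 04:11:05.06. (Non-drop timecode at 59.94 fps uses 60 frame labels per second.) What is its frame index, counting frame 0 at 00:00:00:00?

Total seconds to the label: (4 × 3600 + 11 × 60 + 5) = 15065.
Frame index = 15065 × 60 + 6 = 903906.

frame 903906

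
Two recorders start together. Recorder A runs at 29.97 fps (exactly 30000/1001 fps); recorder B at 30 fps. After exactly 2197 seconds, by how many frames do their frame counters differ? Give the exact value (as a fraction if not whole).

5070/77 frames

A emits 30000/1001 × 2197 = 5070000/77 frames; B emits 30 × 2197 = 65910.
Difference = 5070/77 frames (≈ 65.8442); B is ahead of A.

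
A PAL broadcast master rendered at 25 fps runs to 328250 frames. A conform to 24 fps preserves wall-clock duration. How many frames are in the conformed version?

Target frames = source frames × (target rate / source rate) = 328250 × (24)/(25) = 328250 × 24/25 = 315120.

315120 frames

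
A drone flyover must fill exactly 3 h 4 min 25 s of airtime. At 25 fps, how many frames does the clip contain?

3 h 4 min 25 s = 11065 s.
Frames = 11065 × 25 = 276625.

276625 frames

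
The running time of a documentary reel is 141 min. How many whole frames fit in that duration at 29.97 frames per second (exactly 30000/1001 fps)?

253546 frames

141 min = 8460 s.
Frames = 8460 × 30000/1001 = 253800000/1001 ≈ 253546.4535.
Complete frames: 253546.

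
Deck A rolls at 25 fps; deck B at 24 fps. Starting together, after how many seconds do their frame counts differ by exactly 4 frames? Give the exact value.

4 seconds

The gap grows by |24 − 25| = 1 frame per second.
Time for a 4-frame gap: 4 ÷ (1) = 4 s.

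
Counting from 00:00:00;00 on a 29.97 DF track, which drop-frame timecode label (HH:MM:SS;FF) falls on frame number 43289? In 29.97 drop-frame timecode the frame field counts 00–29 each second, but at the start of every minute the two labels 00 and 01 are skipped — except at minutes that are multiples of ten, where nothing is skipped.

Each 10-minute DF block holds 10 × 60 × 30 − 9 × 2 = 17982 frames. 43289 ÷ 17982 → 2 full blocks, remainder 7325.
Within the partial block the first minute is 1800 frames and each further minute 1798, so 4 further minute boundaries passed. Total skipped labels = 18 × 2 + 2 × 4 = 44.
Non-drop label index = 43289 + 44 = 43333; at 30 labels/s that is 00:24:04:13, i.e. DF 00:24:04;13.

00:24:04;13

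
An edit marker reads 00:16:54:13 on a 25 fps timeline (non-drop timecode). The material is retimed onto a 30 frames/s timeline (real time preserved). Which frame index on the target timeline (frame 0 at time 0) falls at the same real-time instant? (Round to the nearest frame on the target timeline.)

frame 30436

Source frame index: (0×3600 + 16×60 + 54) × 25 + 13 = 25363.
Real time: 25363 / (25) = 25363/25 s.
Target frame: (25363/25) × (30) = 152178/5 ≈ 30435.600 → 30436.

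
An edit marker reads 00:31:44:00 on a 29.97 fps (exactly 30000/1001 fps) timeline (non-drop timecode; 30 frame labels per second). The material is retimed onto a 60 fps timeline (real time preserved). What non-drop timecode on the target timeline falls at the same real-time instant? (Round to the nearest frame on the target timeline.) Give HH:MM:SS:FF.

00:31:45:54

Source frame index: (0×3600 + 31×60 + 44) × 30 + 0 = 57120.
Real time: 57120 / (30000/1001) = 238238/125 s.
Target frame: (238238/125) × (60) = 2858856/25 ≈ 114354.240 → 114354.
At 60 labels/s: frame 114354 → 00:31:45:54.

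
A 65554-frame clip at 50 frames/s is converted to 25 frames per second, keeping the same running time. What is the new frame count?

32777 frames

Target frames = source frames × (target rate / source rate) = 65554 × (25)/(50) = 65554 × 1/2 = 32777.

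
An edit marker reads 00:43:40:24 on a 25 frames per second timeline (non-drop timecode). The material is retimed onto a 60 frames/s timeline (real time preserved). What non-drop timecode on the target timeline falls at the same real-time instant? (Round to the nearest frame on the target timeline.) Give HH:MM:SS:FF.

Source frame index: (0×3600 + 43×60 + 40) × 25 + 24 = 65524.
Real time: 65524 / (25) = 65524/25 s.
Target frame: (65524/25) × (60) = 786288/5 ≈ 157257.600 → 157258.
At 60 labels/s: frame 157258 → 00:43:40:58.

00:43:40:58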